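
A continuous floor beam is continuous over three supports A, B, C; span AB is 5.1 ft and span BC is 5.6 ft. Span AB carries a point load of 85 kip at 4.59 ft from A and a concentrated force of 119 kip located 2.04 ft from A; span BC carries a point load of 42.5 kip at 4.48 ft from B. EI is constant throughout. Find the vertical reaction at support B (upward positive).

R_B = 161.9 kip

Release continuity at B by inserting a hinge; the redundant is the internal moment M_B. The primary structure is two simply-supported spans AB and BC.
Discontinuity in slope at B on the released structure — sum the simple-span end rotations:
  span AB: point load 85 at a = 4.59: Pab(L + a)/(6LEI) = 63.01/EI
  span AB: point load 119 at a = 2.04: Pab(L + a)/(6LEI) = 173.3/EI
  span BC: point load 42.5 at a = 4.48: Pab(L + b)/(6LEI) = 42.65/EI
  relative rotation θ_0 = (236.3 + 42.65)/EI = 279/EI
A unit hogging moment at B produces rotation L₁/(3EI) + L₂/(3EI) = 3.567/EI.
Compatibility: M_B·(L₁+L₂)/(3EI) = θ_0, giving M_B = 78.22 kip·ft (hogging).
Span AB, ΣM about A with M_B applied at B: R_B^{AB}·5.1 = 632.9 + 78.22, so R_B^{AB} = 139.4 kip and R_A = 204 − 139.4 = 64.56 kip.
Span BC, ΣM about C: R_B^{BC}·5.6 = 47.6 + 78.22, so R_B^{BC} = 22.47 kip and R_C = 42.5 − 22.47 = 20.03 kip.
R_B = 139.4 + 22.47 = 161.9 kip.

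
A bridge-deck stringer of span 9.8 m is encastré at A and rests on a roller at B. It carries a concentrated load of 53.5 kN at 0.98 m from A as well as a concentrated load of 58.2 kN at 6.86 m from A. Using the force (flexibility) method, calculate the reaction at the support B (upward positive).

Choose R_B as the redundant. The primary structure is the cantilever fixed at A.
Primary-structure tip deflection at B by superposition:
  point load 53.5 at a = 0.98: Pa²(3L − a)/(6EI) = 243.4/EI
  point load 58.2 at a = 6.86: Pa²(3L − a)/(6EI) = 10289/EI
  δ_0 = 10532/EI
Tip deflection under a unit load at B: L³/(3EI) = 313.7/EI.
Compatibility at B: δ_0 − R_B·δ_{BB} = 0, so R_B = 10532/313.7 = 33.57 kN.

R_B = 33.57 kN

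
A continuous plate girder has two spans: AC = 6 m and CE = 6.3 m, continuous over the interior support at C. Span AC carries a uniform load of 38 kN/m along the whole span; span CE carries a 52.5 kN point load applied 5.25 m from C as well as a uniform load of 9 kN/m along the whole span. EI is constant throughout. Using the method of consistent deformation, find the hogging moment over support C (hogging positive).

M_C = 120 kN·m

Insert a hinge at C; M_C is the redundant, and each span becomes simply supported.
Discontinuity in slope at C on the released structure — sum the simple-span end rotations:
  span AC: UDL 38: wL³/(24EI) = 342/EI
  span CE: point load 52.5 at a = 5.25: Pab(L + b)/(6LEI) = 56.27/EI
  span CE: UDL 9: wL³/(24EI) = 93.77/EI
  relative rotation θ_0 = (342 + 150)/EI = 492/EI
A unit hogging moment at C produces rotation L₁/(3EI) + L₂/(3EI) = 4.1/EI.
Compatibility: M_C·(L₁+L₂)/(3EI) = θ_0, giving M_C = 120 kN·m (hogging).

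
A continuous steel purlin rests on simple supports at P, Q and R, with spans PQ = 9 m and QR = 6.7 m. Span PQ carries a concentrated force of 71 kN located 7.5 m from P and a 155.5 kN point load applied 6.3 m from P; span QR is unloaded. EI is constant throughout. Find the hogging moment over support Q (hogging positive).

Release continuity at Q by inserting a hinge; the redundant is the internal moment M_Q. The primary structure is two simply-supported spans PQ and QR.
End slopes at the hinge Q, treating each span as simply supported:
  span PQ: point load 71 at a = 7.5: Pab(L + a)/(6LEI) = 244.1/EI
  span PQ: point load 155.5 at a = 6.3: Pab(L + a)/(6LEI) = 749.4/EI
  relative rotation θ_0 = (993.5 + 0)/EI = 993.5/EI
A unit hogging moment at Q produces rotation L₁/(3EI) + L₂/(3EI) = 5.233/EI.
Slope continuity at Q: θ_0 = M_Q·5.233/EI, so M_Q = 993.5/5.233 = 189.8 kN·m (hogging).

M_Q = 189.8 kN·m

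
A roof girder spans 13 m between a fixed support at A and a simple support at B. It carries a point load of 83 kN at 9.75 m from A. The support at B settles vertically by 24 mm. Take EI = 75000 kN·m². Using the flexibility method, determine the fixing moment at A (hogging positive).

M_A = 158.4 kN·m

Take the reaction at B as the redundant and release it; the primary structure is a cantilever fixed at A.
Free-end deflection of the primary structure under the applied loading (downward +):
  point load 83 at a = 9.75: Pa²(3L − a)/(6EI) = 38465/EI
Tip deflection under a unit load at B: L³/(3EI) = 732.3/EI.
With EI = 75000 kN·m²: δ_0 = 0.51286 m and δ_{BB} = 0.009764 m/kN.
Compatibility — the beam at B must follow the support down by 0.024 m: δ_0 − R_B·δ_{BB} = 0.024, so R_B = (0.51286 − 0.024)/0.009764 = 50.07 kN.
Moment equilibrium about A: M_A = Σ(load moments about A) − R_B·L = 809.2 − 50.07×13 = 158.4 kN·m.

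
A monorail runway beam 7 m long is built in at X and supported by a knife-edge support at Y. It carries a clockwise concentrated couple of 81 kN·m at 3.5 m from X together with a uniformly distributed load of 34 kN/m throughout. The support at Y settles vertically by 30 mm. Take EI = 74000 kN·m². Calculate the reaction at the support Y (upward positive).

Remove the prop at Y; the released (primary) structure is a cantilever built in at X.
Free-end deflection of the primary structure under the applied loading (downward +):
  clockwise couple 81 at a = 3.5: M₀a(2L − a)/(2EI) = 1488/EI
  UDL 34: wL⁴/(8EI) = 10204/EI
  δ_0 = 11693/EI
Flexibility coefficient — unit upward force at Y: δ_{YY} = L³/(3EI) = 114.3/EI.
With EI = 74000 kN·m²: δ_0 = 0.15801 m and δ_{YY} = 0.001545 m/kN.
Compatibility — the beam at Y must follow the support down by 0.03 m: δ_0 − R_Y·δ_{YY} = 0.03, so R_Y = (0.15801 − 0.03)/0.001545 = 82.85 kN.

R_Y = 82.85 kN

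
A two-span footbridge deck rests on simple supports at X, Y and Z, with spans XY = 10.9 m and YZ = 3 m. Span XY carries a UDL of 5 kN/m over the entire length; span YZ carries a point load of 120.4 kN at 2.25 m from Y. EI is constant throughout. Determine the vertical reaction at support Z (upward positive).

R_Z = 67.84 kN

Insert a hinge at Y; M_Y is the redundant, and each span becomes simply supported.
End slopes at the hinge Y, treating each span as simply supported:
  span XY: UDL 5: wL³/(24EI) = 269.8/EI
  span YZ: point load 120.4 at a = 2.25: Pab(L + b)/(6LEI) = 42.33/EI
  relative rotation θ_0 = (269.8 + 42.33)/EI = 312.1/EI
A unit hogging moment at Y produces rotation L₁/(3EI) + L₂/(3EI) = 4.633/EI.
Slope continuity at Y: θ_0 = M_Y·4.633/EI, so M_Y = 312.1/4.633 = 67.37 kN·m (hogging).
Span YZ, ΣM about Z: R_Y^{YZ}·3 = 90.3 + 67.37, so R_Y^{YZ} = 52.56 kN and R_Z = 120.4 − 52.56 = 67.84 kN.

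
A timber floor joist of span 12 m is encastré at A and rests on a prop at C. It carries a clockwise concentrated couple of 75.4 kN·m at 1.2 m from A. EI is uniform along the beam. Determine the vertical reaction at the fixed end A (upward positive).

R_A = -1.791 kN

Choose R_C as the redundant. The primary structure is the cantilever fixed at A.
Deflection at C on the released cantilever, summing each load's contribution:
  clockwise couple 75.4 at a = 1.2: M₀a(2L − a)/(2EI) = 1031/EI
Flexibility coefficient — unit upward force at C: δ_{CC} = L³/(3EI) = 576/EI.
The prop prevents deflection at C: R_C = δ_0/δ_{CC} = 1031/576 = 1.791 kN.
Vertical equilibrium: R_A = ΣP − R_C = 0 − 1.791 = -1.791 kN.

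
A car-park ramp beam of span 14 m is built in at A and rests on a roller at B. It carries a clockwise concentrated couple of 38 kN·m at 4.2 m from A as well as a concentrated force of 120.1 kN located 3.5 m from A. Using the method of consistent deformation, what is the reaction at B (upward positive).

Choose R_B as the redundant. The primary structure is the cantilever fixed at A.
Free-end deflection of the primary structure under the applied loading (downward +):
  clockwise couple 38 at a = 4.2: M₀a(2L − a)/(2EI) = 1899/EI
  point load 120.1 at a = 3.5: Pa²(3L − a)/(6EI) = 9440/EI
  δ_0 = 11340/EI
Tip deflection under a unit load at B: L³/(3EI) = 914.7/EI.
The prop prevents deflection at B: R_B = δ_0/δ_{BB} = 11340/914.7 = 12.4 kN.

R_B = 12.4 kN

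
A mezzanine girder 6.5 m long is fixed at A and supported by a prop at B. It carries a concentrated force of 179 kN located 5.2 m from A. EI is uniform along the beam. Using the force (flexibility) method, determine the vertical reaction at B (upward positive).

R_B = 126 kN

Remove the prop at B; the released (primary) structure is a cantilever built in at A.
Deflection at B on the released cantilever, summing each load's contribution:
  point load 179 at a = 5.2: Pa²(3L − a)/(6EI) = 11536/EI
Tip deflection under a unit load at B: L³/(3EI) = 91.54/EI.
Compatibility at B: δ_0 − R_B·δ_{BB} = 0, so R_B = 11536/91.54 = 126 kN.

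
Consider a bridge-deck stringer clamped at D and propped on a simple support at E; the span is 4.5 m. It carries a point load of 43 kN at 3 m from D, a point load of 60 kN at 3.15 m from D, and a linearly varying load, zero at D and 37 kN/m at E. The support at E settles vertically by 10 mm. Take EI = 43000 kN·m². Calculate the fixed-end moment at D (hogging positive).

Release the roller at E. Primary structure: cantilever fixed at D.
Deflection at E on the released cantilever, summing each load's contribution:
  point load 43 at a = 3: Pa²(3L − a)/(6EI) = 677.2/EI
  point load 60 at a = 3.15: Pa²(3L − a)/(6EI) = 1027/EI
  triangular load, peak 37 at the free end: 11w₀L⁴/(120EI) = 1391/EI
  δ_0 = 3095/EI
Flexibility coefficient — unit upward force at E: δ_{EE} = L³/(3EI) = 30.38/EI.
With EI = 43000 kN·m²: δ_0 = 0.071977 m and δ_{EE} = 0.000706 m/kN.
Compatibility — the beam at E must follow the support down by 0.01 m: δ_0 − R_E·δ_{EE} = 0.01, so R_E = (0.071977 − 0.01)/0.000706 = 87.74 kN.
Moment equilibrium about D: M_D = Σ(load moments about D) − R_E·L = 567.8 − 87.74×4.5 = 172.9 kN·m.

M_D = 172.9 kN·m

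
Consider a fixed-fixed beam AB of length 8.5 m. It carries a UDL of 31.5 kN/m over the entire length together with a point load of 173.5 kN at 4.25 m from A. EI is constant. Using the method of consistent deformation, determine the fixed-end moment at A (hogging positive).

Take the two fixed-end moments M_A, M_B as redundants; the released structure is the simple span AB.
Simple-span end rotations at A and B under the given loads:
  at A: UDL 31.5: wL³/(24EI) = 806/EI
  at B: UDL 31.5: wL³/(24EI) = 806/EI
  at A: point load 173.5 at a = 4.25: Pab(L + b)/(6LEI) = 783.5/EI
  at B: point load 173.5 at a = 4.25: Pab(L + a)/(6LEI) = 783.5/EI
  θ_A0 = 1590/EI,  θ_B0 = 1590/EI
Flexibility coefficients: a unit moment at one end gives L/(3EI) there and L/(6EI) at the far end, so f₁₁ = f₂₂ = 2.833/EI and f₁₂ = f₂₁ = 1.417/EI.
Compatibility — zero rotation at each built-in end:
  2.833 M_A + 1.417 M_B = 1590
  1.417 M_A + 2.833 M_B = 1590
Solving the pair gives M_A = 374 kN·m and M_B = 374 kN·m (hogging).

M_A = 374 kN·m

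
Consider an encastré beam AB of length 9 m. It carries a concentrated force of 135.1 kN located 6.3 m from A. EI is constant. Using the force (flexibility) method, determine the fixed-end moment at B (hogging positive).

Take the two fixed-end moments M_A, M_B as redundants; the released structure is the simple span AB.
Simple-span end rotations at A and B under the given loads:
  at A: point load 135.1 at a = 6.3: Pab(L + b)/(6LEI) = 497.9/EI
  at B: point load 135.1 at a = 6.3: Pab(L + a)/(6LEI) = 651.1/EI
  θ_A0 = 497.9/EI,  θ_B0 = 651.1/EI
Flexibility coefficients: a unit moment at one end gives L/(3EI) there and L/(6EI) at the far end, so f₁₁ = f₂₂ = 3/EI and f₁₂ = f₂₁ = 1.5/EI.
Compatibility — zero rotation at each built-in end:
  3 M_A + 1.5 M_B = 497.9
  1.5 M_A + 3 M_B = 651.1
Solving the pair gives M_A = 76.6 kN·m and M_B = 178.7 kN·m (hogging).

M_B = 178.7 kN·m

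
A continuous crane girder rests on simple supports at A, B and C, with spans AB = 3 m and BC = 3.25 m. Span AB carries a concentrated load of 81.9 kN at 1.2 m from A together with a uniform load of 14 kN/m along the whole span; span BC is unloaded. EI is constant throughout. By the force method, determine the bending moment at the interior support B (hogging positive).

M_B = 27.37 kN·m

Insert a hinge at B; M_B is the redundant, and each span becomes simply supported.
Rotations at B on the released spans (each span's end-slope, ×1/EI):
  span AB: point load 81.9 at a = 1.2: Pab(L + a)/(6LEI) = 41.28/EI
  span AB: UDL 14: wL³/(24EI) = 15.75/EI
  relative rotation θ_0 = (57.03 + 0)/EI = 57.03/EI
A unit hogging moment at B produces rotation L₁/(3EI) + L₂/(3EI) = 2.083/EI.
Slope continuity at B: θ_0 = M_B·2.083/EI, so M_B = 57.03/2.083 = 27.37 kN·m (hogging).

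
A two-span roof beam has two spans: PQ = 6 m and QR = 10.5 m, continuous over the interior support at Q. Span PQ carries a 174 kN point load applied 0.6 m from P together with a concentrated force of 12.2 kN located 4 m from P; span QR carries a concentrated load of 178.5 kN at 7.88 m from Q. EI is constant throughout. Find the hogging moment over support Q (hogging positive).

Insert a hinge at Q; M_Q is the redundant, and each span becomes simply supported.
Discontinuity in slope at Q on the released structure — sum the simple-span end rotations:
  span PQ: point load 174 at a = 0.6: Pab(L + a)/(6LEI) = 103.4/EI
  span PQ: point load 12.2 at a = 4: Pab(L + a)/(6LEI) = 27.11/EI
  span QR: point load 178.5 at a = 7.88: Pab(L + b)/(6LEI) = 767.5/EI
  relative rotation θ_0 = (130.5 + 767.5)/EI = 897.9/EI
A unit hogging moment at Q produces rotation L₁/(3EI) + L₂/(3EI) = 5.5/EI.
Compatibility: M_Q·(L₁+L₂)/(3EI) = θ_0, giving M_Q = 163.3 kN·m (hogging).

M_Q = 163.3 kN·m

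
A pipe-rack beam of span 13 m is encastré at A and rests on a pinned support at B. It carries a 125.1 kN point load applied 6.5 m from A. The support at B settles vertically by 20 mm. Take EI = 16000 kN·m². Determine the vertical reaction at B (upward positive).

R_B = 38.66 kN

Choose R_B as the redundant. The primary structure is the cantilever fixed at A.
Downward deflection at the released point B due to the loads:
  point load 125.1 at a = 6.5: Pa²(3L − a)/(6EI) = 28630/EI
Flexibility coefficient — unit upward force at B: δ_{BB} = L³/(3EI) = 732.3/EI.
With EI = 16000 kN·m²: δ_0 = 1.7894 m and δ_{BB} = 0.045771 m/kN.
Compatibility — the beam at B must follow the support down by 0.02 m: δ_0 − R_B·δ_{BB} = 0.02, so R_B = (1.7894 − 0.02)/0.045771 = 38.66 kN.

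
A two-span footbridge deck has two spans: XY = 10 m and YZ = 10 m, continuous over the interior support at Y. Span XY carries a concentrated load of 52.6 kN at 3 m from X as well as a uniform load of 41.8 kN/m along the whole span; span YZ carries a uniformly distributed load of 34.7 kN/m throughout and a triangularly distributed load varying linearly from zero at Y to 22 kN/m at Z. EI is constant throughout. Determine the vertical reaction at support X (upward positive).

Insert a hinge at Y; M_Y is the redundant, and each span becomes simply supported.
Discontinuity in slope at Y on the released structure — sum the simple-span end rotations:
  span XY: point load 52.6 at a = 3: Pab(L + a)/(6LEI) = 239.3/EI
  span XY: UDL 41.8: wL³/(24EI) = 1742/EI
  span YZ: UDL 34.7: wL³/(24EI) = 1446/EI
  span YZ: triangular load, peak 22: 7w₀L³/(360EI) = 427.8/EI
  relative rotation θ_0 = (1981 + 1874)/EI = 3855/EI
A unit hogging moment at Y produces rotation L₁/(3EI) + L₂/(3EI) = 6.667/EI.
Slope continuity at Y: θ_0 = M_Y·6.667/EI, so M_Y = 3855/6.667 = 578.2 kN·m (hogging).
Span XY, ΣM about X with M_Y applied at Y: R_Y^{XY}·10 = 2248 + 578.2, so R_Y^{XY} = 282.6 kN and R_X = 470.6 − 282.6 = 188 kN.

R_X = 188 kN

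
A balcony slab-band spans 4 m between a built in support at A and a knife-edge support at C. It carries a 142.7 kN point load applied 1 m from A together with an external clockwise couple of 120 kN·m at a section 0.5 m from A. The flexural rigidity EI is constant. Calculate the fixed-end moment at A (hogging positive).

M_A = 171.5 kN·m

Release the roller at C. Primary structure: cantilever fixed at A.
Downward deflection at the released point C due to the loads:
  point load 142.7 at a = 1: Pa²(3L − a)/(6EI) = 261.6/EI
  clockwise couple 120 at a = 0.5: M₀a(2L − a)/(2EI) = 225/EI
  δ_0 = 486.6/EI
Tip deflection under a unit load at C: L³/(3EI) = 21.33/EI.
Compatibility at C: δ_0 − R_C·δ_{CC} = 0, so R_C = 486.6/21.33 = 22.81 kN.
Moment equilibrium about A: M_A = Σ(load moments about A) − R_C·L = 262.7 − 22.81×4 = 171.5 kN·m.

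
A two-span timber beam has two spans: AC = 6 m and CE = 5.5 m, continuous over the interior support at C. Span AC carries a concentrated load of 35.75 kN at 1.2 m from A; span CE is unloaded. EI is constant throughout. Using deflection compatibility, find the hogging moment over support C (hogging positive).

Take M_C as the redundant. Released structure: two simple spans AC and CE with a hinge at C.
Discontinuity in slope at C on the released structure — sum the simple-span end rotations:
  span AC: point load 35.75 at a = 1.2: Pab(L + a)/(6LEI) = 41.18/EI
  relative rotation θ_0 = (41.18 + 0)/EI = 41.18/EI
A unit hogging moment at C produces rotation L₁/(3EI) + L₂/(3EI) = 3.833/EI.
Slope continuity at C: θ_0 = M_C·3.833/EI, so M_C = 41.18/3.833 = 10.74 kN·m (hogging).

M_C = 10.74 kN·m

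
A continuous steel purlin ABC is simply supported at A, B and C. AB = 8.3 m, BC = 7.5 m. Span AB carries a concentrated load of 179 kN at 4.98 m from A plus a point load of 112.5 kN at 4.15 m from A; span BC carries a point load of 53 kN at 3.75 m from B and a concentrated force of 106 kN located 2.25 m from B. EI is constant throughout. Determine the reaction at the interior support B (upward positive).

Take M_B as the redundant. Released structure: two simple spans AB and BC with a hinge at B.
Discontinuity in slope at B on the released structure — sum the simple-span end rotations:
  span AB: point load 179 at a = 4.98: Pab(L + a)/(6LEI) = 789.2/EI
  span AB: point load 112.5 at a = 4.15: Pab(L + a)/(6LEI) = 484.4/EI
  span BC: point load 53 at a = 3.75: Pab(L + b)/(6LEI) = 186.3/EI
  span BC: point load 106 at a = 2.25: Pab(L + b)/(6LEI) = 354.8/EI
  relative rotation θ_0 = (1274 + 541.1)/EI = 1815/EI
A unit hogging moment at B produces rotation L₁/(3EI) + L₂/(3EI) = 5.267/EI.
Slope continuity at B: θ_0 = M_B·5.267/EI, so M_B = 1815/5.267 = 344.6 kN·m (hogging).
Span AB, ΣM about A with M_B applied at B: R_B^{AB}·8.3 = 1358 + 344.6, so R_B^{AB} = 205.2 kN and R_A = 291.5 − 205.2 = 86.34 kN.
Span BC, ΣM about C: R_B^{BC}·7.5 = 755.2 + 344.6, so R_B^{BC} = 146.6 kN and R_C = 159 − 146.6 = 12.36 kN.
R_B = 205.2 + 146.6 = 351.8 kN.

R_B = 351.8 kN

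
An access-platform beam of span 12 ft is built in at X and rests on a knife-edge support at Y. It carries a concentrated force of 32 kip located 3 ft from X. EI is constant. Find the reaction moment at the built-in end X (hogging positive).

M_X = 63 kip·ft

Take the reaction at Y as the redundant and release it; the primary structure is a cantilever fixed at X.
Deflection at Y on the released cantilever, summing each load's contribution:
  point load 32 at a = 3: Pa²(3L − a)/(6EI) = 1584/EI
Flexibility coefficient — unit upward force at Y: δ_{YY} = L³/(3EI) = 576/EI.
The prop prevents deflection at Y: R_Y = δ_0/δ_{YY} = 1584/576 = 2.75 kip.
Moment equilibrium about X: M_X = Σ(load moments about X) − R_Y·L = 96 − 2.75×12 = 63 kip·ft.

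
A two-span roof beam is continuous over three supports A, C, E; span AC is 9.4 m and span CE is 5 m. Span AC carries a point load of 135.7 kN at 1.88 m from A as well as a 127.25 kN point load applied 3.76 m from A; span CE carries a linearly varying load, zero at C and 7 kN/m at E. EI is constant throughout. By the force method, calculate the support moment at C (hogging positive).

Release continuity at C by inserting a hinge; the redundant is the internal moment M_C. The primary structure is two simply-supported spans AC and CE.
Rotations at C on the released spans (each span's end-slope, ×1/EI):
  span AC: point load 135.7 at a = 1.88: Pab(L + a)/(6LEI) = 383.7/EI
  span AC: point load 127.25 at a = 3.76: Pab(L + a)/(6LEI) = 629.7/EI
  span CE: triangular load, peak 7: 7w₀L³/(360EI) = 17.01/EI
  relative rotation θ_0 = (1013 + 17.01)/EI = 1030/EI
A unit hogging moment at C produces rotation L₁/(3EI) + L₂/(3EI) = 4.8/EI.
Slope continuity at C: θ_0 = M_C·4.8/EI, so M_C = 1030/4.8 = 214.7 kN·m (hogging).

M_C = 214.7 kN·m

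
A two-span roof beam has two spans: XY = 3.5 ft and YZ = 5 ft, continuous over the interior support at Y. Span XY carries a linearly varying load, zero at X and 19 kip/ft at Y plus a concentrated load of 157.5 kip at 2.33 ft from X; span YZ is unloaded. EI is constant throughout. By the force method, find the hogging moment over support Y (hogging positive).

M_Y = 48.46 kip·ft

Take M_Y as the redundant. Released structure: two simple spans XY and YZ with a hinge at Y.
End slopes at the hinge Y, treating each span as simply supported:
  span XY: triangular load, peak 19: w₀L³/(45EI) = 18.1/EI
  span XY: point load 157.5 at a = 2.33: Pab(L + a)/(6LEI) = 119.2/EI
  relative rotation θ_0 = (137.3 + 0)/EI = 137.3/EI
A unit hogging moment at Y produces rotation L₁/(3EI) + L₂/(3EI) = 2.833/EI.
Slope continuity at Y: θ_0 = M_Y·2.833/EI, so M_Y = 137.3/2.833 = 48.46 kip·ft (hogging).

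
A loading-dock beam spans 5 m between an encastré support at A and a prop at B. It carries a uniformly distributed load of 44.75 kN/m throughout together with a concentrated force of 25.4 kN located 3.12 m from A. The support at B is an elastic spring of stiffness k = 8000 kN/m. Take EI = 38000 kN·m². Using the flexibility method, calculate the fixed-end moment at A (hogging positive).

M_A = 209.3 kN·m

Release the roller at B. Primary structure: cantilever fixed at A.
Deflection at B on the released cantilever, summing each load's contribution:
  UDL 44.75: wL⁴/(8EI) = 3496/EI
  point load 25.4 at a = 3.12: Pa²(3L − a)/(6EI) = 489.6/EI
  δ_0 = 3986/EI
Tip deflection under a unit load at B: L³/(3EI) = 41.67/EI.
With EI = 38000 kN·m²: δ_0 = 0.10489 m and δ_{BB} = 0.001096 m/kN.
Compatibility — the spring shortens by R_B/k under the reaction it provides: δ_0 − R_B·δ_{BB} = R_B/k. With 1/k = 0.000125 m/kN, R_B = δ_0 / (δ_{BB} + 1/k) = 0.10489 / (0.001096 + 0.000125) = 85.87 kN.
Moment equilibrium about A: M_A = Σ(load moments about A) − R_B·L = 638.6 − 85.87×5 = 209.3 kN·m.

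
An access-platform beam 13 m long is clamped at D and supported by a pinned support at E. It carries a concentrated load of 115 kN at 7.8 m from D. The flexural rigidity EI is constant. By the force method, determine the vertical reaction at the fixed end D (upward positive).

Release the roller at E. Primary structure: cantilever fixed at D.
Primary-structure tip deflection at E by superposition:
  point load 115 at a = 7.8: Pa²(3L − a)/(6EI) = 36382/EI
Tip deflection under a unit load at E: L³/(3EI) = 732.3/EI.
The prop prevents deflection at E: R_E = δ_0/δ_{EE} = 36382/732.3 = 49.68 kN.
Vertical equilibrium: R_D = ΣP − R_E = 115 − 49.68 = 65.32 kN.

R_D = 65.32 kN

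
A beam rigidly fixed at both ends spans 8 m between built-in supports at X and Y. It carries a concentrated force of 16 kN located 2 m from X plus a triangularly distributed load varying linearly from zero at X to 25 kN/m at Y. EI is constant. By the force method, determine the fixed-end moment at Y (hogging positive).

Take the two fixed-end moments M_X, M_Y as redundants; the released structure is the simple span XY.
Simple-span end rotations at X and Y under the given loads:
  at X: point load 16 at a = 2: Pab(L + b)/(6LEI) = 56/EI
  at Y: point load 16 at a = 2: Pab(L + a)/(6LEI) = 40/EI
  at X: triangular load, peak 25: 7w₀L³/(360EI) = 248.9/EI
  at Y: triangular load, peak 25: w₀L³/(45EI) = 284.4/EI
  θ_X0 = 304.9/EI,  θ_Y0 = 324.4/EI
Flexibility coefficients: a unit moment at one end gives L/(3EI) there and L/(6EI) at the far end, so f₁₁ = f₂₂ = 2.667/EI and f₁₂ = f₂₁ = 1.333/EI.
Compatibility — zero rotation at each built-in end:
  2.667 M_X + 1.333 M_Y = 304.9
  1.333 M_X + 2.667 M_Y = 324.4
Solving the pair gives M_X = 71.33 kN·m and M_Y = 86 kN·m (hogging).

M_Y = 86 kN·m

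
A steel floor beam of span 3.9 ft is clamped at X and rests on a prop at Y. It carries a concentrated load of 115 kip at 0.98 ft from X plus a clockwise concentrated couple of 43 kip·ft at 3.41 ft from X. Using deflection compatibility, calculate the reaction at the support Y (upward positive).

R_Y = 26.26 kip

Choose R_Y as the redundant. The primary structure is the cantilever fixed at X.
Deflection at Y on the released cantilever, summing each load's contribution:
  point load 115 at a = 0.98: Pa²(3L − a)/(6EI) = 197.3/EI
  clockwise couple 43 at a = 3.41: M₀a(2L − a)/(2EI) = 321.9/EI
  δ_0 = 519.2/EI
Flexibility coefficient — unit upward force at Y: δ_{YY} = L³/(3EI) = 19.77/EI.
The prop prevents deflection at Y: R_Y = δ_0/δ_{YY} = 519.2/19.77 = 26.26 kip.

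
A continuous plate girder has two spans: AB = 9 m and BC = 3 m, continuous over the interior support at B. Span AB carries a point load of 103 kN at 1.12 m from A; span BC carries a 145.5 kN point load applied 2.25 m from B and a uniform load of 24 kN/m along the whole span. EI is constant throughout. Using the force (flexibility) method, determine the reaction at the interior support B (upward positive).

Release continuity at B by inserting a hinge; the redundant is the internal moment M_B. The primary structure is two simply-supported spans AB and BC.
Rotations at B on the released spans (each span's end-slope, ×1/EI):
  span AB: point load 103 at a = 1.12: Pab(L + a)/(6LEI) = 170.4/EI
  span BC: point load 145.5 at a = 2.25: Pab(L + b)/(6LEI) = 51.15/EI
  span BC: UDL 24: wL³/(24EI) = 27/EI
  relative rotation θ_0 = (170.4 + 78.15)/EI = 248.5/EI
A unit hogging moment at B produces rotation L₁/(3EI) + L₂/(3EI) = 4/EI.
Slope continuity at B: θ_0 = M_B·4/EI, so M_B = 248.5/4 = 62.13 kN·m (hogging).
Span AB, ΣM about A with M_B applied at B: R_B^{AB}·9 = 115.4 + 62.13, so R_B^{AB} = 19.72 kN and R_A = 103 − 19.72 = 83.28 kN.
Span BC, ΣM about C: R_B^{BC}·3 = 217.1 + 62.13, so R_B^{BC} = 93.08 kN and R_C = 217.5 − 93.08 = 124.4 kN.
R_B = 19.72 + 93.08 = 112.8 kN.

R_B = 112.8 kN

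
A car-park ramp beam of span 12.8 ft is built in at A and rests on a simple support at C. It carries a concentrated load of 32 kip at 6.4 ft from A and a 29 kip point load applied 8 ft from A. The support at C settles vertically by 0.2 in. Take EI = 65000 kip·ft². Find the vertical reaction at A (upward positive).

Choose R_C as the redundant. The primary structure is the cantilever fixed at A.
Primary-structure tip deflection at C by superposition:
  point load 32 at a = 6.4: Pa²(3L − a)/(6EI) = 6991/EI
  point load 29 at a = 8: Pa²(3L − a)/(6EI) = 9404/EI
  δ_0 = 16394/EI
Tip deflection under a unit load at C: L³/(3EI) = 699.1/EI.
With EI = 65000 kip·ft²: δ_0 = 0.25222 ft and δ_{CC} = 0.010755 ft/kip.
Compatibility — the beam at C must follow the support down by 0.01667 ft: δ_0 − R_C·δ_{CC} = 0.01667, so R_C = (0.25222 − 0.01667)/0.010755 = 21.9 kip.
Vertical equilibrium: R_A = ΣP − R_C = 61 − 21.9 = 39.1 kip.

R_A = 39.1 kip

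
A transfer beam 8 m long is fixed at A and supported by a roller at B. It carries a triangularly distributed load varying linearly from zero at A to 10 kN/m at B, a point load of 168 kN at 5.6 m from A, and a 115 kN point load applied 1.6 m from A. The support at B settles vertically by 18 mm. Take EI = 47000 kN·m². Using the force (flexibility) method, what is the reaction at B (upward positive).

Release the roller at B. Primary structure: cantilever fixed at A.
Downward deflection at the released point B due to the loads:
  triangular load, peak 10 at the free end: 11w₀L⁴/(120EI) = 3755/EI
  point load 168 at a = 5.6: Pa²(3L − a)/(6EI) = 16157/EI
  point load 115 at a = 1.6: Pa²(3L − a)/(6EI) = 1099/EI
  δ_0 = 21010/EI
Flexibility coefficient — unit upward force at B: δ_{BB} = L³/(3EI) = 170.7/EI.
With EI = 47000 kN·m²: δ_0 = 0.44703 m and δ_{BB} = 0.003631 m/kN.
Compatibility — the beam at B must follow the support down by 0.018 m: δ_0 − R_B·δ_{BB} = 0.018, so R_B = (0.44703 − 0.018)/0.003631 = 118.2 kN.

R_B = 118.2 kN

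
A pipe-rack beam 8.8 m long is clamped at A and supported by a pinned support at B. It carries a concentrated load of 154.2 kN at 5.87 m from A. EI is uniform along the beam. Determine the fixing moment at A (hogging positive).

Remove the prop at B; the released (primary) structure is a cantilever built in at A.
Deflection at B on the released cantilever, summing each load's contribution:
  point load 154.2 at a = 5.87: Pa²(3L − a)/(6EI) = 18180/EI
Tip deflection under a unit load at B: L³/(3EI) = 227.2/EI.
The prop prevents deflection at B: R_B = δ_0/δ_{BB} = 18180/227.2 = 80.03 kN.
Moment equilibrium about A: M_A = Σ(load moments about A) − R_B·L = 905.2 − 80.03×8.8 = 200.9 kN·m.

M_A = 200.9 kN·m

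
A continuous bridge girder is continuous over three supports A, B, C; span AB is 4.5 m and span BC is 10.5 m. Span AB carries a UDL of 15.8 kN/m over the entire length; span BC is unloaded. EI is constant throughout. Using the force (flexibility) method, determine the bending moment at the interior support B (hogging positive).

Insert a hinge at B; M_B is the redundant, and each span becomes simply supported.
Discontinuity in slope at B on the released structure — sum the simple-span end rotations:
  span AB: UDL 15.8: wL³/(24EI) = 59.99/EI
  relative rotation θ_0 = (59.99 + 0)/EI = 59.99/EI
A unit hogging moment at B produces rotation L₁/(3EI) + L₂/(3EI) = 5/EI.
Compatibility: M_B·(L₁+L₂)/(3EI) = θ_0, giving M_B = 12 kN·m (hogging).

M_B = 12 kN·m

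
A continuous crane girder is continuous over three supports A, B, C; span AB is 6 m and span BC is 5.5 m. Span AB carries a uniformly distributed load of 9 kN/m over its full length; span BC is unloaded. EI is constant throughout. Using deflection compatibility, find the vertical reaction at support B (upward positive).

Release continuity at B by inserting a hinge; the redundant is the internal moment M_B. The primary structure is two simply-supported spans AB and BC.
End slopes at the hinge B, treating each span as simply supported:
  span AB: UDL 9: wL³/(24EI) = 81/EI
  relative rotation θ_0 = (81 + 0)/EI = 81/EI
A unit hogging moment at B produces rotation L₁/(3EI) + L₂/(3EI) = 3.833/EI.
Slope continuity at B: θ_0 = M_B·3.833/EI, so M_B = 81/3.833 = 21.13 kN·m (hogging).
Span AB, ΣM about A with M_B applied at B: R_B^{AB}·6 = 162 + 21.13, so R_B^{AB} = 30.52 kN and R_A = 54 − 30.52 = 23.48 kN.
Span BC, ΣM about C: R_B^{BC}·5.5 = 0 + 21.13, so R_B^{BC} = 3.842 kN and R_C = 0 − 3.842 = -3.842 kN.
R_B = 30.52 + 3.842 = 34.36 kN.

R_B = 34.36 kN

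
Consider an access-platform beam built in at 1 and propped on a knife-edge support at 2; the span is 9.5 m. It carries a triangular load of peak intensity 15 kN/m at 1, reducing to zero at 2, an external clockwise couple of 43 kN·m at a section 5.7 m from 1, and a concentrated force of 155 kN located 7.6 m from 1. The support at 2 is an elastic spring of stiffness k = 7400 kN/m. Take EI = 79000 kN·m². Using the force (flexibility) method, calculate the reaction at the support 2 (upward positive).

Remove the prop at 2; the released (primary) structure is a cantilever built in at 1.
Downward deflection at the released point 2 due to the loads:
  triangular load, peak 15 at the fixed end: w₀L⁴/(30EI) = 4073/EI
  clockwise couple 43 at a = 5.7: M₀a(2L − a)/(2EI) = 1630/EI
  point load 155 at a = 7.6: Pa²(3L − a)/(6EI) = 31186/EI
  δ_0 = 36888/EI
Flexibility coefficient — unit upward force at 2: δ_{22} = L³/(3EI) = 285.8/EI.
With EI = 79000 kN·m²: δ_0 = 0.46694 m and δ_{22} = 0.003618 m/kN.
Compatibility — the spring shortens by R_2/k under the reaction it provides: δ_0 − R_2·δ_{22} = R_2/k. With 1/k = 0.000135 m/kN, R_2 = δ_0 / (δ_{22} + 1/k) = 0.46694 / (0.003618 + 0.000135) = 124.4 kN.

R_2 = 124.4 kN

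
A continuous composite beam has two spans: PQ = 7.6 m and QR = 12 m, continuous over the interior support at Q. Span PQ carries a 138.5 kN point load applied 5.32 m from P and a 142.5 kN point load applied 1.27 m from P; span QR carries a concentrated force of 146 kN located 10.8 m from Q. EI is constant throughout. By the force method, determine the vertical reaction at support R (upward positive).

Insert a hinge at Q; M_Q is the redundant, and each span becomes simply supported.
Discontinuity in slope at Q on the released structure — sum the simple-span end rotations:
  span PQ: point load 138.5 at a = 5.32: Pab(L + a)/(6LEI) = 476/EI
  span PQ: point load 142.5 at a = 1.27: Pab(L + a)/(6LEI) = 222.8/EI
  span QR: point load 146 at a = 10.8: Pab(L + b)/(6LEI) = 346.9/EI
  relative rotation θ_0 = (698.8 + 346.9)/EI = 1046/EI
A unit hogging moment at Q produces rotation L₁/(3EI) + L₂/(3EI) = 6.533/EI.
Slope continuity at Q: θ_0 = M_Q·6.533/EI, so M_Q = 1046/6.533 = 160.1 kN·m (hogging).
Span QR, ΣM about R: R_Q^{QR}·12 = 175.2 + 160.1, so R_Q^{QR} = 27.94 kN and R_R = 146 − 27.94 = 118.1 kN.

R_R = 118.1 kN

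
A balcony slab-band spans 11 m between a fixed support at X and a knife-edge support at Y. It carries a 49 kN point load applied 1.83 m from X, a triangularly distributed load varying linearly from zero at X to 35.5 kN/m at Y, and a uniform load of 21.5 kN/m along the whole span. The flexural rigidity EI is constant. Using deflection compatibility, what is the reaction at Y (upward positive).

Remove the prop at Y; the released (primary) structure is a cantilever built in at X.
Deflection at Y on the released cantilever, summing each load's contribution:
  point load 49 at a = 1.83: Pa²(3L − a)/(6EI) = 852.5/EI
  triangular load, peak 35.5 at the free end: 11w₀L⁴/(120EI) = 47644/EI
  UDL 21.5: wL⁴/(8EI) = 39348/EI
  δ_0 = 87844/EI
Tip deflection under a unit load at Y: L³/(3EI) = 443.7/EI.
Compatibility at Y: δ_0 − R_Y·δ_{YY} = 0, so R_Y = 87844/443.7 = 198 kN.

R_Y = 198 kN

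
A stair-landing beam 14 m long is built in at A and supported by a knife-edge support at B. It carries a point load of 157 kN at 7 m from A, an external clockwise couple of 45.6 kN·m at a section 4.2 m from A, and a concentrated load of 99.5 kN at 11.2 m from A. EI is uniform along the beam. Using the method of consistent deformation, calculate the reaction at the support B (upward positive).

Choose R_B as the redundant. The primary structure is the cantilever fixed at A.
Primary-structure tip deflection at B by superposition:
  point load 157 at a = 7: Pa²(3L − a)/(6EI) = 44876/EI
  clockwise couple 45.6 at a = 4.2: M₀a(2L − a)/(2EI) = 2279/EI
  point load 99.5 at a = 11.2: Pa²(3L − a)/(6EI) = 64071/EI
  δ_0 = 111225/EI
Flexibility coefficient — unit upward force at B: δ_{BB} = L³/(3EI) = 914.7/EI.
The prop prevents deflection at B: R_B = δ_0/δ_{BB} = 111225/914.7 = 121.6 kN.

R_B = 121.6 kN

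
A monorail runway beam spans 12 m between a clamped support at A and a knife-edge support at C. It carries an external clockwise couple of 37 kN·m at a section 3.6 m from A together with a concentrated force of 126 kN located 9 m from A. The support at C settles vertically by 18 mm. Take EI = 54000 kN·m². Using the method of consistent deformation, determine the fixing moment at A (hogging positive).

M_A = 206.1 kN·m

Choose R_C as the redundant. The primary structure is the cantilever fixed at A.
Deflection at C on the released cantilever, summing each load's contribution:
  clockwise couple 37 at a = 3.6: M₀a(2L − a)/(2EI) = 1359/EI
  point load 126 at a = 9: Pa²(3L − a)/(6EI) = 45927/EI
  δ_0 = 47286/EI
Tip deflection under a unit load at C: L³/(3EI) = 576/EI.
With EI = 54000 kN·m²: δ_0 = 0.87566 m and δ_{CC} = 0.010667 m/kN.
Compatibility — the beam at C must follow the support down by 0.018 m: δ_0 − R_C·δ_{CC} = 0.018, so R_C = (0.87566 − 0.018)/0.010667 = 80.41 kN.
Moment equilibrium about A: M_A = Σ(load moments about A) − R_C·L = 1171 − 80.41×12 = 206.1 kN·m.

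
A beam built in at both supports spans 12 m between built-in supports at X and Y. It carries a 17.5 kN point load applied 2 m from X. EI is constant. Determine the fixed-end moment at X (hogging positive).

Release both end moments; the primary structure is a simply-supported span XY with redundants M_X and M_Y.
On the primary (simply-supported) span, the end slopes from the loading are:
  at X: point load 17.5 at a = 2: Pab(L + b)/(6LEI) = 106.9/EI
  at Y: point load 17.5 at a = 2: Pab(L + a)/(6LEI) = 68.06/EI
  θ_X0 = 106.9/EI,  θ_Y0 = 68.06/EI
Flexibility coefficients: a unit moment at one end gives L/(3EI) there and L/(6EI) at the far end, so f₁₁ = f₂₂ = 4/EI and f₁₂ = f₂₁ = 2/EI.
Compatibility — zero rotation at each built-in end:
  4 M_X + 2 M_Y = 106.9
  2 M_X + 4 M_Y = 68.06
Solving the pair gives M_X = 24.31 kN·m and M_Y = 4.861 kN·m (hogging).

M_X = 24.31 kN·m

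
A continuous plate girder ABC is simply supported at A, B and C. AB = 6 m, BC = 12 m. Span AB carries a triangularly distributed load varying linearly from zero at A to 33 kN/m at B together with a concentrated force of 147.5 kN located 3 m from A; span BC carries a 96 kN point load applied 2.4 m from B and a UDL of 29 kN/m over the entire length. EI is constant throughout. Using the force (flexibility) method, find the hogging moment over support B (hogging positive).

M_B = 540.3 kN·m

Insert a hinge at B; M_B is the redundant, and each span becomes simply supported.
End slopes at the hinge B, treating each span as simply supported:
  span AB: triangular load, peak 33: w₀L³/(45EI) = 158.4/EI
  span AB: point load 147.5 at a = 3: Pab(L + a)/(6LEI) = 331.9/EI
  span BC: point load 96 at a = 2.4: Pab(L + b)/(6LEI) = 663.6/EI
  span BC: UDL 29: wL³/(24EI) = 2088/EI
  relative rotation θ_0 = (490.3 + 2752)/EI = 3242/EI
A unit hogging moment at B produces rotation L₁/(3EI) + L₂/(3EI) = 6/EI.
Slope continuity at B: θ_0 = M_B·6/EI, so M_B = 3242/6 = 540.3 kN·m (hogging).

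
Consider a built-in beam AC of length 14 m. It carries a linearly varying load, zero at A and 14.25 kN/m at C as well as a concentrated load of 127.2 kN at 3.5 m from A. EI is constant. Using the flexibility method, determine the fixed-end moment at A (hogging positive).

Release both end moments; the primary structure is a simply-supported span AC with redundants M_A and M_C.
End rotations of the released simple span under the applied load (×1/EI):
  at A: triangular load, peak 14.25: 7w₀L³/(360EI) = 760.3/EI
  at C: triangular load, peak 14.25: w₀L³/(45EI) = 868.9/EI
  at A: point load 127.2 at a = 3.5: Pab(L + b)/(6LEI) = 1363/EI
  at C: point load 127.2 at a = 3.5: Pab(L + a)/(6LEI) = 973.9/EI
  θ_A0 = 2124/EI,  θ_C0 = 1843/EI
Flexibility coefficients: a unit moment at one end gives L/(3EI) there and L/(6EI) at the far end, so f₁₁ = f₂₂ = 4.667/EI and f₁₂ = f₂₁ = 2.333/EI.
Compatibility — zero rotation at each built-in end:
  4.667 M_A + 2.333 M_C = 2124
  2.333 M_A + 4.667 M_C = 1843
Solving the pair gives M_A = 343.5 kN·m and M_C = 223.1 kN·m (hogging).

M_A = 343.5 kN·m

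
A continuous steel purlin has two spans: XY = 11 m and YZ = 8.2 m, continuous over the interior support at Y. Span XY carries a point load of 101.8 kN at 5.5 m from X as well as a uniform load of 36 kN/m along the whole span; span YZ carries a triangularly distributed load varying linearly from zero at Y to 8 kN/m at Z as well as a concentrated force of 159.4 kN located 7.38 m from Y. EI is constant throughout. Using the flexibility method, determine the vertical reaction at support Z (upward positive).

Take M_Y as the redundant. Released structure: two simple spans XY and YZ with a hinge at Y.
Rotations at Y on the released spans (each span's end-slope, ×1/EI):
  span XY: point load 101.8 at a = 5.5: Pab(L + a)/(6LEI) = 769.9/EI
  span XY: UDL 36: wL³/(24EI) = 1996/EI
  span YZ: triangular load, peak 8: 7w₀L³/(360EI) = 85.77/EI
  span YZ: point load 159.4 at a = 7.38: Pab(L + b)/(6LEI) = 176.8/EI
  relative rotation θ_0 = (2766 + 262.6)/EI = 3029/EI
A unit hogging moment at Y produces rotation L₁/(3EI) + L₂/(3EI) = 6.4/EI.
Compatibility: M_Y·(L₁+L₂)/(3EI) = θ_0, giving M_Y = 473.3 kN·m (hogging).
Span YZ, ΣM about Z: R_Y^{YZ}·8.2 = 220.4 + 473.3, so R_Y^{YZ} = 84.59 kN and R_Z = 192.2 − 84.59 = 107.6 kN.

R_Z = 107.6 kN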